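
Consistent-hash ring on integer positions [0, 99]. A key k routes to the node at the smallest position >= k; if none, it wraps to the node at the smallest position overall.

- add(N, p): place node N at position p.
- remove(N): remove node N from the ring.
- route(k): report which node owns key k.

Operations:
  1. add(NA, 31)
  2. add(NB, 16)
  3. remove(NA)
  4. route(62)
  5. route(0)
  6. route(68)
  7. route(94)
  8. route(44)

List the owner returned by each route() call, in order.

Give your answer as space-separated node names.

Op 1: add NA@31 -> ring=[31:NA]
Op 2: add NB@16 -> ring=[16:NB,31:NA]
Op 3: remove NA -> ring=[16:NB]
Op 4: route key 62: none >= 62, wrap to smallest pos 16 -> NB
Op 5: route key 0: smallest pos >= 0 is 16 -> NB
Op 6: route key 68: none >= 68, wrap to smallest pos 16 -> NB
Op 7: route key 94: none >= 94, wrap to smallest pos 16 -> NB
Op 8: route key 44: none >= 44, wrap to smallest pos 16 -> NB

Answer: NB NB NB NB NB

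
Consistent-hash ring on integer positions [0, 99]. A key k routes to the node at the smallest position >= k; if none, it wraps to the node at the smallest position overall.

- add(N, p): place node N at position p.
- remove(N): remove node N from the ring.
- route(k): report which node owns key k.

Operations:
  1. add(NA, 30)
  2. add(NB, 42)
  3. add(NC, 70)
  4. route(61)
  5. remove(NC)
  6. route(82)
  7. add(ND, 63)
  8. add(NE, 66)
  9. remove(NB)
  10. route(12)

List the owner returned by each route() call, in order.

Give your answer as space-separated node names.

Answer: NC NA NA

Derivation:
Op 1: add NA@30 -> ring=[30:NA]
Op 2: add NB@42 -> ring=[30:NA,42:NB]
Op 3: add NC@70 -> ring=[30:NA,42:NB,70:NC]
Op 4: route key 61: smallest pos >= 61 is 70 -> NC
Op 5: remove NC -> ring=[30:NA,42:NB]
Op 6: route key 82: none >= 82, wrap to smallest pos 30 -> NA
Op 7: add ND@63 -> ring=[30:NA,42:NB,63:ND]
Op 8: add NE@66 -> ring=[30:NA,42:NB,63:ND,66:NE]
Op 9: remove NB -> ring=[30:NA,63:ND,66:NE]
Op 10: route key 12: smallest pos >= 12 is 30 -> NA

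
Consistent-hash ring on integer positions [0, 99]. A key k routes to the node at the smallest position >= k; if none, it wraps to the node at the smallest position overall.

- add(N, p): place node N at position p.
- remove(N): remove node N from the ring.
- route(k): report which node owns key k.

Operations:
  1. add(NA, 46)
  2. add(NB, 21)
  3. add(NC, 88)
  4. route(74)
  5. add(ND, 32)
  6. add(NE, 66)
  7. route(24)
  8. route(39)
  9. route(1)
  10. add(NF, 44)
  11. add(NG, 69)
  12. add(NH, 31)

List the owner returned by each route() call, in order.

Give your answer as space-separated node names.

Answer: NC ND NA NB

Derivation:
Op 1: add NA@46 -> ring=[46:NA]
Op 2: add NB@21 -> ring=[21:NB,46:NA]
Op 3: add NC@88 -> ring=[21:NB,46:NA,88:NC]
Op 4: route key 74: smallest pos >= 74 is 88 -> NC
Op 5: add ND@32 -> ring=[21:NB,32:ND,46:NA,88:NC]
Op 6: add NE@66 -> ring=[21:NB,32:ND,46:NA,66:NE,88:NC]
Op 7: route key 24: smallest pos >= 24 is 32 -> ND
Op 8: route key 39: smallest pos >= 39 is 46 -> NA
Op 9: route key 1: smallest pos >= 1 is 21 -> NB
Op 10: add NF@44 -> ring=[21:NB,32:ND,44:NF,46:NA,66:NE,88:NC]
Op 11: add NG@69 -> ring=[21:NB,32:ND,44:NF,46:NA,66:NE,69:NG,88:NC]
Op 12: add NH@31 -> ring=[21:NB,31:NH,32:ND,44:NF,46:NA,66:NE,69:NG,88:NC]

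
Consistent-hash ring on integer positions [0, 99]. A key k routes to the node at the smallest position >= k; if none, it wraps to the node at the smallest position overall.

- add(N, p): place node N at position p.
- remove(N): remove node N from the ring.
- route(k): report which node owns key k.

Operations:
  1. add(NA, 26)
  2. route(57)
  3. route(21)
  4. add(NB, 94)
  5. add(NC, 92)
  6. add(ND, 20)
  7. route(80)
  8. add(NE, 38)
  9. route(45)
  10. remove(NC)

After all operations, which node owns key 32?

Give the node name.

Answer: NE

Derivation:
Op 1: add NA@26 -> ring=[26:NA]
Op 2: route key 57: none >= 57, wrap to smallest pos 26 -> NA
Op 3: route key 21: smallest pos >= 21 is 26 -> NA
Op 4: add NB@94 -> ring=[26:NA,94:NB]
Op 5: add NC@92 -> ring=[26:NA,92:NC,94:NB]
Op 6: add ND@20 -> ring=[20:ND,26:NA,92:NC,94:NB]
Op 7: route key 80: smallest pos >= 80 is 92 -> NC
Op 8: add NE@38 -> ring=[20:ND,26:NA,38:NE,92:NC,94:NB]
Op 9: route key 45: smallest pos >= 45 is 92 -> NC
Op 10: remove NC -> ring=[20:ND,26:NA,38:NE,94:NB]
Final route key 32: smallest pos >= 32 is 38 -> NE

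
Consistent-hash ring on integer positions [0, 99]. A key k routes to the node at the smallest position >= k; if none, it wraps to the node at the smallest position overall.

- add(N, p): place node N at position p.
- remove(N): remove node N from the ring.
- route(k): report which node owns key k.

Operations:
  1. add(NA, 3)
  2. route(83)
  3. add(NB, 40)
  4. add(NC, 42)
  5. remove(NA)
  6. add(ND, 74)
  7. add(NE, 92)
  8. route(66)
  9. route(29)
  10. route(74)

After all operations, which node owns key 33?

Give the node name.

Op 1: add NA@3 -> ring=[3:NA]
Op 2: route key 83: none >= 83, wrap to smallest pos 3 -> NA
Op 3: add NB@40 -> ring=[3:NA,40:NB]
Op 4: add NC@42 -> ring=[3:NA,40:NB,42:NC]
Op 5: remove NA -> ring=[40:NB,42:NC]
Op 6: add ND@74 -> ring=[40:NB,42:NC,74:ND]
Op 7: add NE@92 -> ring=[40:NB,42:NC,74:ND,92:NE]
Op 8: route key 66: smallest pos >= 66 is 74 -> ND
Op 9: route key 29: smallest pos >= 29 is 40 -> NB
Op 10: route key 74: smallest pos >= 74 is 74 -> ND
Final route key 33: smallest pos >= 33 is 40 -> NB

Answer: NB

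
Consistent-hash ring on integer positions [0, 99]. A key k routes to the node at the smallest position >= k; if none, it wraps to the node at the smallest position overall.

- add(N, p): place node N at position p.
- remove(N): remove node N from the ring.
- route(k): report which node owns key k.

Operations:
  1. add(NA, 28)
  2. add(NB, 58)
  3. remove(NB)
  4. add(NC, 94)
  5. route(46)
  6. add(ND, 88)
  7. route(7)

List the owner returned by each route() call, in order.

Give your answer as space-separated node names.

Op 1: add NA@28 -> ring=[28:NA]
Op 2: add NB@58 -> ring=[28:NA,58:NB]
Op 3: remove NB -> ring=[28:NA]
Op 4: add NC@94 -> ring=[28:NA,94:NC]
Op 5: route key 46: smallest pos >= 46 is 94 -> NC
Op 6: add ND@88 -> ring=[28:NA,88:ND,94:NC]
Op 7: route key 7: smallest pos >= 7 is 28 -> NA

Answer: NC NA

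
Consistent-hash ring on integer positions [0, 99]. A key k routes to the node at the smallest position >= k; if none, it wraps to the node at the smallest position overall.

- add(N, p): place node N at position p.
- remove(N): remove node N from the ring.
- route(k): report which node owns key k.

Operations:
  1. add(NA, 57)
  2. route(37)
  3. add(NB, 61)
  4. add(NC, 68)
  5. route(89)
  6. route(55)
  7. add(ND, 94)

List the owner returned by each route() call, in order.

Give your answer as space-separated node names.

Op 1: add NA@57 -> ring=[57:NA]
Op 2: route key 37: smallest pos >= 37 is 57 -> NA
Op 3: add NB@61 -> ring=[57:NA,61:NB]
Op 4: add NC@68 -> ring=[57:NA,61:NB,68:NC]
Op 5: route key 89: none >= 89, wrap to smallest pos 57 -> NA
Op 6: route key 55: smallest pos >= 55 is 57 -> NA
Op 7: add ND@94 -> ring=[57:NA,61:NB,68:NC,94:ND]

Answer: NA NA NA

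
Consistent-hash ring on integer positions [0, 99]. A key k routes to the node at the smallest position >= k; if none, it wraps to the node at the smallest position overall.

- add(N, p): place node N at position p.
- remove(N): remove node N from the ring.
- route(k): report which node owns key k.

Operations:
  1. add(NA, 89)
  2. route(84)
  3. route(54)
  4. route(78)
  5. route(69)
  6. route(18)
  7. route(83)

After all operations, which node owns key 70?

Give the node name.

Answer: NA

Derivation:
Op 1: add NA@89 -> ring=[89:NA]
Op 2: route key 84: smallest pos >= 84 is 89 -> NA
Op 3: route key 54: smallest pos >= 54 is 89 -> NA
Op 4: route key 78: smallest pos >= 78 is 89 -> NA
Op 5: route key 69: smallest pos >= 69 is 89 -> NA
Op 6: route key 18: smallest pos >= 18 is 89 -> NA
Op 7: route key 83: smallest pos >= 83 is 89 -> NA
Final route key 70: smallest pos >= 70 is 89 -> NA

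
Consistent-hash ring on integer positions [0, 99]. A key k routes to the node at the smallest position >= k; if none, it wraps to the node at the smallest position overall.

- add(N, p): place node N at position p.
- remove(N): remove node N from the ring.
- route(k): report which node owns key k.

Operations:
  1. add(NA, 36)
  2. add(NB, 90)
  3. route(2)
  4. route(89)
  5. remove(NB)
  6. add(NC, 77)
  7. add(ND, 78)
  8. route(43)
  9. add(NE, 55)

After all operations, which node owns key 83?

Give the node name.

Op 1: add NA@36 -> ring=[36:NA]
Op 2: add NB@90 -> ring=[36:NA,90:NB]
Op 3: route key 2: smallest pos >= 2 is 36 -> NA
Op 4: route key 89: smallest pos >= 89 is 90 -> NB
Op 5: remove NB -> ring=[36:NA]
Op 6: add NC@77 -> ring=[36:NA,77:NC]
Op 7: add ND@78 -> ring=[36:NA,77:NC,78:ND]
Op 8: route key 43: smallest pos >= 43 is 77 -> NC
Op 9: add NE@55 -> ring=[36:NA,55:NE,77:NC,78:ND]
Final route key 83: none >= 83, wrap to smallest pos 36 -> NA

Answer: NA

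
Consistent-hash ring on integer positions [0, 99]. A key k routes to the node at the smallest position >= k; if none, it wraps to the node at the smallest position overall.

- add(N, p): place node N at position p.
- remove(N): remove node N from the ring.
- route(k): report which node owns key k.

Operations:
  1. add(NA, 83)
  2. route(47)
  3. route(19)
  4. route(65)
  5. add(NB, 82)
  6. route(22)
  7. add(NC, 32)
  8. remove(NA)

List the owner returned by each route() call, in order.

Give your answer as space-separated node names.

Answer: NA NA NA NB

Derivation:
Op 1: add NA@83 -> ring=[83:NA]
Op 2: route key 47: smallest pos >= 47 is 83 -> NA
Op 3: route key 19: smallest pos >= 19 is 83 -> NA
Op 4: route key 65: smallest pos >= 65 is 83 -> NA
Op 5: add NB@82 -> ring=[82:NB,83:NA]
Op 6: route key 22: smallest pos >= 22 is 82 -> NB
Op 7: add NC@32 -> ring=[32:NC,82:NB,83:NA]
Op 8: remove NA -> ring=[32:NC,82:NB]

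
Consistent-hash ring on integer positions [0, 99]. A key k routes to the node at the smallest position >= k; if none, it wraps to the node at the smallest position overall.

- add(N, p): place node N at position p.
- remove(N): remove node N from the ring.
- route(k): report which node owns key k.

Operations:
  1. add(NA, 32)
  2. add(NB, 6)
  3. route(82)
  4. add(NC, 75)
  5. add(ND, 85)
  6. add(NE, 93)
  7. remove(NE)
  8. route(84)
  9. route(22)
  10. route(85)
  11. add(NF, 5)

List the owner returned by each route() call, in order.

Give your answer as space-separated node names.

Answer: NB ND NA ND

Derivation:
Op 1: add NA@32 -> ring=[32:NA]
Op 2: add NB@6 -> ring=[6:NB,32:NA]
Op 3: route key 82: none >= 82, wrap to smallest pos 6 -> NB
Op 4: add NC@75 -> ring=[6:NB,32:NA,75:NC]
Op 5: add ND@85 -> ring=[6:NB,32:NA,75:NC,85:ND]
Op 6: add NE@93 -> ring=[6:NB,32:NA,75:NC,85:ND,93:NE]
Op 7: remove NE -> ring=[6:NB,32:NA,75:NC,85:ND]
Op 8: route key 84: smallest pos >= 84 is 85 -> ND
Op 9: route key 22: smallest pos >= 22 is 32 -> NA
Op 10: route key 85: smallest pos >= 85 is 85 -> ND
Op 11: add NF@5 -> ring=[5:NF,6:NB,32:NA,75:NC,85:ND]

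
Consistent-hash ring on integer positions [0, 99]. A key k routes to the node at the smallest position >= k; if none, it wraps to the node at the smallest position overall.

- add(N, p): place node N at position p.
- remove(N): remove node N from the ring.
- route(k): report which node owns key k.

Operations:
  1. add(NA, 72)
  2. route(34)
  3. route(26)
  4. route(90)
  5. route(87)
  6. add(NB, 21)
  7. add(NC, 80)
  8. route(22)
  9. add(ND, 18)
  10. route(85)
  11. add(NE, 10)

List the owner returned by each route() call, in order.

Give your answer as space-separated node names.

Answer: NA NA NA NA NA ND

Derivation:
Op 1: add NA@72 -> ring=[72:NA]
Op 2: route key 34: smallest pos >= 34 is 72 -> NA
Op 3: route key 26: smallest pos >= 26 is 72 -> NA
Op 4: route key 90: none >= 90, wrap to smallest pos 72 -> NA
Op 5: route key 87: none >= 87, wrap to smallest pos 72 -> NA
Op 6: add NB@21 -> ring=[21:NB,72:NA]
Op 7: add NC@80 -> ring=[21:NB,72:NA,80:NC]
Op 8: route key 22: smallest pos >= 22 is 72 -> NA
Op 9: add ND@18 -> ring=[18:ND,21:NB,72:NA,80:NC]
Op 10: route key 85: none >= 85, wrap to smallest pos 18 -> ND
Op 11: add NE@10 -> ring=[10:NE,18:ND,21:NB,72:NA,80:NC]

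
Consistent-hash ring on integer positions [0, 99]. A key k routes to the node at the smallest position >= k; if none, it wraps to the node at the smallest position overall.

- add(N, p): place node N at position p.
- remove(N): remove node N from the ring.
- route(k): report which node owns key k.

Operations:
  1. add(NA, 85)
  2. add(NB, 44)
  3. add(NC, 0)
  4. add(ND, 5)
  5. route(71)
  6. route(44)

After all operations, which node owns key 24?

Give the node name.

Answer: NB

Derivation:
Op 1: add NA@85 -> ring=[85:NA]
Op 2: add NB@44 -> ring=[44:NB,85:NA]
Op 3: add NC@0 -> ring=[0:NC,44:NB,85:NA]
Op 4: add ND@5 -> ring=[0:NC,5:ND,44:NB,85:NA]
Op 5: route key 71: smallest pos >= 71 is 85 -> NA
Op 6: route key 44: smallest pos >= 44 is 44 -> NB
Final route key 24: smallest pos >= 24 is 44 -> NB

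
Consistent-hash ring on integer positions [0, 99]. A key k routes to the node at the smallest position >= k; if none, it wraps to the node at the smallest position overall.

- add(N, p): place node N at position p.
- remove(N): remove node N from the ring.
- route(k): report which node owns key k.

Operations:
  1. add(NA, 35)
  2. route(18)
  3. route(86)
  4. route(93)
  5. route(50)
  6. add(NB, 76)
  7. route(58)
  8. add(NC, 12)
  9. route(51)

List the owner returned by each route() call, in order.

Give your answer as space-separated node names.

Op 1: add NA@35 -> ring=[35:NA]
Op 2: route key 18: smallest pos >= 18 is 35 -> NA
Op 3: route key 86: none >= 86, wrap to smallest pos 35 -> NA
Op 4: route key 93: none >= 93, wrap to smallest pos 35 -> NA
Op 5: route key 50: none >= 50, wrap to smallest pos 35 -> NA
Op 6: add NB@76 -> ring=[35:NA,76:NB]
Op 7: route key 58: smallest pos >= 58 is 76 -> NB
Op 8: add NC@12 -> ring=[12:NC,35:NA,76:NB]
Op 9: route key 51: smallest pos >= 51 is 76 -> NB

Answer: NA NA NA NA NB NB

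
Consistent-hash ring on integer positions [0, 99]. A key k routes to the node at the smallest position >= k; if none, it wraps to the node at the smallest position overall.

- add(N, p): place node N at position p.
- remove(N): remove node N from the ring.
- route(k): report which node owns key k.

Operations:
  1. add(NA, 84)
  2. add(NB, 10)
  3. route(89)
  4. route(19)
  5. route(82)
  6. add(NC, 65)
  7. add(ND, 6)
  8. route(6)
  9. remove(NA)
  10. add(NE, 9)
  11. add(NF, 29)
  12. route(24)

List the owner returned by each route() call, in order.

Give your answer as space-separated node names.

Answer: NB NA NA ND NF

Derivation:
Op 1: add NA@84 -> ring=[84:NA]
Op 2: add NB@10 -> ring=[10:NB,84:NA]
Op 3: route key 89: none >= 89, wrap to smallest pos 10 -> NB
Op 4: route key 19: smallest pos >= 19 is 84 -> NA
Op 5: route key 82: smallest pos >= 82 is 84 -> NA
Op 6: add NC@65 -> ring=[10:NB,65:NC,84:NA]
Op 7: add ND@6 -> ring=[6:ND,10:NB,65:NC,84:NA]
Op 8: route key 6: smallest pos >= 6 is 6 -> ND
Op 9: remove NA -> ring=[6:ND,10:NB,65:NC]
Op 10: add NE@9 -> ring=[6:ND,9:NE,10:NB,65:NC]
Op 11: add NF@29 -> ring=[6:ND,9:NE,10:NB,29:NF,65:NC]
Op 12: route key 24: smallest pos >= 24 is 29 -> NF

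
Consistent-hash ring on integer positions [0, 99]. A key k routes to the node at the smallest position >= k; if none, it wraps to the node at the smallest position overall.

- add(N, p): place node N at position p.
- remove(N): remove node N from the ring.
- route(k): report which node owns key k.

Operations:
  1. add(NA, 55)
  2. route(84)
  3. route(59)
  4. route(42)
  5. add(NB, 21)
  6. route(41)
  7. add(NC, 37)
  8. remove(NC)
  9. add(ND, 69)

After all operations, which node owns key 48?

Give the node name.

Op 1: add NA@55 -> ring=[55:NA]
Op 2: route key 84: none >= 84, wrap to smallest pos 55 -> NA
Op 3: route key 59: none >= 59, wrap to smallest pos 55 -> NA
Op 4: route key 42: smallest pos >= 42 is 55 -> NA
Op 5: add NB@21 -> ring=[21:NB,55:NA]
Op 6: route key 41: smallest pos >= 41 is 55 -> NA
Op 7: add NC@37 -> ring=[21:NB,37:NC,55:NA]
Op 8: remove NC -> ring=[21:NB,55:NA]
Op 9: add ND@69 -> ring=[21:NB,55:NA,69:ND]
Final route key 48: smallest pos >= 48 is 55 -> NA

Answer: NA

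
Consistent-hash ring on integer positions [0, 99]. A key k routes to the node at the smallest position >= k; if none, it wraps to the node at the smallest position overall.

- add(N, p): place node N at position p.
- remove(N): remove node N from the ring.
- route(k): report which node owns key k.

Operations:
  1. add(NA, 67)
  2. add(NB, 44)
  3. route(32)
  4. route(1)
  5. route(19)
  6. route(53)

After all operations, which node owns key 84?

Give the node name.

Answer: NB

Derivation:
Op 1: add NA@67 -> ring=[67:NA]
Op 2: add NB@44 -> ring=[44:NB,67:NA]
Op 3: route key 32: smallest pos >= 32 is 44 -> NB
Op 4: route key 1: smallest pos >= 1 is 44 -> NB
Op 5: route key 19: smallest pos >= 19 is 44 -> NB
Op 6: route key 53: smallest pos >= 53 is 67 -> NA
Final route key 84: none >= 84, wrap to smallest pos 44 -> NB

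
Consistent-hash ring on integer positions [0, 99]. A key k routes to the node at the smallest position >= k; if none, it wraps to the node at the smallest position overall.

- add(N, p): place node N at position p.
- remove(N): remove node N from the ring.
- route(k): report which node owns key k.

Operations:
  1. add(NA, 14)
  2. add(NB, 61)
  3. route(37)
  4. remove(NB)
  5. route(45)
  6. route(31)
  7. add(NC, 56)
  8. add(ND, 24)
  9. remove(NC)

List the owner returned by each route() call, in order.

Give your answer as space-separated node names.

Op 1: add NA@14 -> ring=[14:NA]
Op 2: add NB@61 -> ring=[14:NA,61:NB]
Op 3: route key 37: smallest pos >= 37 is 61 -> NB
Op 4: remove NB -> ring=[14:NA]
Op 5: route key 45: none >= 45, wrap to smallest pos 14 -> NA
Op 6: route key 31: none >= 31, wrap to smallest pos 14 -> NA
Op 7: add NC@56 -> ring=[14:NA,56:NC]
Op 8: add ND@24 -> ring=[14:NA,24:ND,56:NC]
Op 9: remove NC -> ring=[14:NA,24:ND]

Answer: NB NA NA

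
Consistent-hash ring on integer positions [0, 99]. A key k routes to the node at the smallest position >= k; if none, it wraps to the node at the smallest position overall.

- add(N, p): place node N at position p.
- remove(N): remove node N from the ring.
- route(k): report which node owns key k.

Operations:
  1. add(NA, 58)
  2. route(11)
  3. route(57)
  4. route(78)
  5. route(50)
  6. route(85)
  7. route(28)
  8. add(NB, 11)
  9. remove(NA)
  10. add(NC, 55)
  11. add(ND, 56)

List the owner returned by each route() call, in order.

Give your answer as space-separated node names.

Answer: NA NA NA NA NA NA

Derivation:
Op 1: add NA@58 -> ring=[58:NA]
Op 2: route key 11: smallest pos >= 11 is 58 -> NA
Op 3: route key 57: smallest pos >= 57 is 58 -> NA
Op 4: route key 78: none >= 78, wrap to smallest pos 58 -> NA
Op 5: route key 50: smallest pos >= 50 is 58 -> NA
Op 6: route key 85: none >= 85, wrap to smallest pos 58 -> NA
Op 7: route key 28: smallest pos >= 28 is 58 -> NA
Op 8: add NB@11 -> ring=[11:NB,58:NA]
Op 9: remove NA -> ring=[11:NB]
Op 10: add NC@55 -> ring=[11:NB,55:NC]
Op 11: add ND@56 -> ring=[11:NB,55:NC,56:ND]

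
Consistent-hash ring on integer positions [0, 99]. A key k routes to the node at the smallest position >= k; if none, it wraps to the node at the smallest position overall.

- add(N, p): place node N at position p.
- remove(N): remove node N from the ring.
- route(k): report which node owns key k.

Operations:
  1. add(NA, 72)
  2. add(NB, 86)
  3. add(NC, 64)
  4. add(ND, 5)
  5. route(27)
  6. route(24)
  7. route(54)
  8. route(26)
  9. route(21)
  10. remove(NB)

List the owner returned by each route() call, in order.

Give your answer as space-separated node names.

Op 1: add NA@72 -> ring=[72:NA]
Op 2: add NB@86 -> ring=[72:NA,86:NB]
Op 3: add NC@64 -> ring=[64:NC,72:NA,86:NB]
Op 4: add ND@5 -> ring=[5:ND,64:NC,72:NA,86:NB]
Op 5: route key 27: smallest pos >= 27 is 64 -> NC
Op 6: route key 24: smallest pos >= 24 is 64 -> NC
Op 7: route key 54: smallest pos >= 54 is 64 -> NC
Op 8: route key 26: smallest pos >= 26 is 64 -> NC
Op 9: route key 21: smallest pos >= 21 is 64 -> NC
Op 10: remove NB -> ring=[5:ND,64:NC,72:NA]

Answer: NC NC NC NC NC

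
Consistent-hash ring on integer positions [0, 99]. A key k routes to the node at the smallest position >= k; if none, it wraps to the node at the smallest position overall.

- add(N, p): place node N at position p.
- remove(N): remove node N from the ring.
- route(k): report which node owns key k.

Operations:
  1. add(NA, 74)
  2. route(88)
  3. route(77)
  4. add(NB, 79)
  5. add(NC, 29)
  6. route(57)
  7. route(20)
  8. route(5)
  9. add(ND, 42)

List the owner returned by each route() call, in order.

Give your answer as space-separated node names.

Answer: NA NA NA NC NC

Derivation:
Op 1: add NA@74 -> ring=[74:NA]
Op 2: route key 88: none >= 88, wrap to smallest pos 74 -> NA
Op 3: route key 77: none >= 77, wrap to smallest pos 74 -> NA
Op 4: add NB@79 -> ring=[74:NA,79:NB]
Op 5: add NC@29 -> ring=[29:NC,74:NA,79:NB]
Op 6: route key 57: smallest pos >= 57 is 74 -> NA
Op 7: route key 20: smallest pos >= 20 is 29 -> NC
Op 8: route key 5: smallest pos >= 5 is 29 -> NC
Op 9: add ND@42 -> ring=[29:NC,42:ND,74:NA,79:NB]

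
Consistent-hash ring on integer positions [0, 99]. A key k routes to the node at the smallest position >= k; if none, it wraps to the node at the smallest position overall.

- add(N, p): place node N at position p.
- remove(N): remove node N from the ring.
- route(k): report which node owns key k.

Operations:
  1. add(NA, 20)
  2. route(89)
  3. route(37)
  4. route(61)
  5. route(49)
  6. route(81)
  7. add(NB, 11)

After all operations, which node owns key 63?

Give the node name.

Answer: NB

Derivation:
Op 1: add NA@20 -> ring=[20:NA]
Op 2: route key 89: none >= 89, wrap to smallest pos 20 -> NA
Op 3: route key 37: none >= 37, wrap to smallest pos 20 -> NA
Op 4: route key 61: none >= 61, wrap to smallest pos 20 -> NA
Op 5: route key 49: none >= 49, wrap to smallest pos 20 -> NA
Op 6: route key 81: none >= 81, wrap to smallest pos 20 -> NA
Op 7: add NB@11 -> ring=[11:NB,20:NA]
Final route key 63: none >= 63, wrap to smallest pos 11 -> NB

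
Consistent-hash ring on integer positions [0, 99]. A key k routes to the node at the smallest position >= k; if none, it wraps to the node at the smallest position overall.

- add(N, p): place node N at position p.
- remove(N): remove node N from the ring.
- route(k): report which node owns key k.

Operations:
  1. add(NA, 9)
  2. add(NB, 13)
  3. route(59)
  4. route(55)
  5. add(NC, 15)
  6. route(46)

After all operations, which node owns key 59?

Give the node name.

Op 1: add NA@9 -> ring=[9:NA]
Op 2: add NB@13 -> ring=[9:NA,13:NB]
Op 3: route key 59: none >= 59, wrap to smallest pos 9 -> NA
Op 4: route key 55: none >= 55, wrap to smallest pos 9 -> NA
Op 5: add NC@15 -> ring=[9:NA,13:NB,15:NC]
Op 6: route key 46: none >= 46, wrap to smallest pos 9 -> NA
Final route key 59: none >= 59, wrap to smallest pos 9 -> NA

Answer: NA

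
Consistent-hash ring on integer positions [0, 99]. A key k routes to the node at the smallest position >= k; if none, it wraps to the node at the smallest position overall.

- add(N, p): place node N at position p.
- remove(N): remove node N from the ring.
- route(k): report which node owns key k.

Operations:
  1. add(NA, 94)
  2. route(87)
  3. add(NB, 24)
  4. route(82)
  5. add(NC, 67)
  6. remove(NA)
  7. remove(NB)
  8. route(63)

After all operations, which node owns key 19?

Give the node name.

Op 1: add NA@94 -> ring=[94:NA]
Op 2: route key 87: smallest pos >= 87 is 94 -> NA
Op 3: add NB@24 -> ring=[24:NB,94:NA]
Op 4: route key 82: smallest pos >= 82 is 94 -> NA
Op 5: add NC@67 -> ring=[24:NB,67:NC,94:NA]
Op 6: remove NA -> ring=[24:NB,67:NC]
Op 7: remove NB -> ring=[67:NC]
Op 8: route key 63: smallest pos >= 63 is 67 -> NC
Final route key 19: smallest pos >= 19 is 67 -> NC

Answer: NC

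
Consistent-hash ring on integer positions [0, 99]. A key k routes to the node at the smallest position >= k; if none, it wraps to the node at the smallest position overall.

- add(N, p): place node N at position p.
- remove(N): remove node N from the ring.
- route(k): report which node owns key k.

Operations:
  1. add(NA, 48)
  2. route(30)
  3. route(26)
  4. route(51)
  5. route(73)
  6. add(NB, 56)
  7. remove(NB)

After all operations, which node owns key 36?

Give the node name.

Op 1: add NA@48 -> ring=[48:NA]
Op 2: route key 30: smallest pos >= 30 is 48 -> NA
Op 3: route key 26: smallest pos >= 26 is 48 -> NA
Op 4: route key 51: none >= 51, wrap to smallest pos 48 -> NA
Op 5: route key 73: none >= 73, wrap to smallest pos 48 -> NA
Op 6: add NB@56 -> ring=[48:NA,56:NB]
Op 7: remove NB -> ring=[48:NA]
Final route key 36: smallest pos >= 36 is 48 -> NA

Answer: NA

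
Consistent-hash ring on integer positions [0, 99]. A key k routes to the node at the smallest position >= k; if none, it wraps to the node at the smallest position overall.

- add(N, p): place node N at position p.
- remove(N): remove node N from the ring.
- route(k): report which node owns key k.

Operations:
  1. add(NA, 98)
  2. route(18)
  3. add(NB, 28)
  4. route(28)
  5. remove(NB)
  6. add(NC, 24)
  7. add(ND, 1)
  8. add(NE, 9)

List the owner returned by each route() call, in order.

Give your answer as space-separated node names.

Answer: NA NB

Derivation:
Op 1: add NA@98 -> ring=[98:NA]
Op 2: route key 18: smallest pos >= 18 is 98 -> NA
Op 3: add NB@28 -> ring=[28:NB,98:NA]
Op 4: route key 28: smallest pos >= 28 is 28 -> NB
Op 5: remove NB -> ring=[98:NA]
Op 6: add NC@24 -> ring=[24:NC,98:NA]
Op 7: add ND@1 -> ring=[1:ND,24:NC,98:NA]
Op 8: add NE@9 -> ring=[1:ND,9:NE,24:NC,98:NA]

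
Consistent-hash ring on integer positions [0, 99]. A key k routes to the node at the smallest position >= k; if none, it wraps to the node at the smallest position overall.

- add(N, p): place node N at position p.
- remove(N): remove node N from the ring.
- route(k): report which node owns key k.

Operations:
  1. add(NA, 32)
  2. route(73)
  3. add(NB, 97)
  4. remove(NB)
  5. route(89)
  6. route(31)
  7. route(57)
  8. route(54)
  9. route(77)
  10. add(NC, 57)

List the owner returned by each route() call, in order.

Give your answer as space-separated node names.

Op 1: add NA@32 -> ring=[32:NA]
Op 2: route key 73: none >= 73, wrap to smallest pos 32 -> NA
Op 3: add NB@97 -> ring=[32:NA,97:NB]
Op 4: remove NB -> ring=[32:NA]
Op 5: route key 89: none >= 89, wrap to smallest pos 32 -> NA
Op 6: route key 31: smallest pos >= 31 is 32 -> NA
Op 7: route key 57: none >= 57, wrap to smallest pos 32 -> NA
Op 8: route key 54: none >= 54, wrap to smallest pos 32 -> NA
Op 9: route key 77: none >= 77, wrap to smallest pos 32 -> NA
Op 10: add NC@57 -> ring=[32:NA,57:NC]

Answer: NA NA NA NA NA NA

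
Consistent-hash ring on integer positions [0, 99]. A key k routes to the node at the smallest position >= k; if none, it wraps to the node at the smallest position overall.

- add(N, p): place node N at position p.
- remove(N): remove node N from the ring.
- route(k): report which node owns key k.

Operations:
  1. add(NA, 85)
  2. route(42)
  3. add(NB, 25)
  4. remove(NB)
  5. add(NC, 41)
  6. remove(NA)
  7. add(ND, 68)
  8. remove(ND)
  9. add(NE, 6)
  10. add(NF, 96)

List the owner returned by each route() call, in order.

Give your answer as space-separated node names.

Answer: NA

Derivation:
Op 1: add NA@85 -> ring=[85:NA]
Op 2: route key 42: smallest pos >= 42 is 85 -> NA
Op 3: add NB@25 -> ring=[25:NB,85:NA]
Op 4: remove NB -> ring=[85:NA]
Op 5: add NC@41 -> ring=[41:NC,85:NA]
Op 6: remove NA -> ring=[41:NC]
Op 7: add ND@68 -> ring=[41:NC,68:ND]
Op 8: remove ND -> ring=[41:NC]
Op 9: add NE@6 -> ring=[6:NE,41:NC]
Op 10: add NF@96 -> ring=[6:NE,41:NC,96:NF]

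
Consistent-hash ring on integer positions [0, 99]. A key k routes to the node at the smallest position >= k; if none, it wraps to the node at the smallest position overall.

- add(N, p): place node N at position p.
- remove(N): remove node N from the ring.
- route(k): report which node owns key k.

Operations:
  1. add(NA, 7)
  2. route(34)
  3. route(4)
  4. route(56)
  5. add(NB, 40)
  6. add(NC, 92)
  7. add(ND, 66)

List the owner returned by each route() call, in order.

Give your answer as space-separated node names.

Answer: NA NA NA

Derivation:
Op 1: add NA@7 -> ring=[7:NA]
Op 2: route key 34: none >= 34, wrap to smallest pos 7 -> NA
Op 3: route key 4: smallest pos >= 4 is 7 -> NA
Op 4: route key 56: none >= 56, wrap to smallest pos 7 -> NA
Op 5: add NB@40 -> ring=[7:NA,40:NB]
Op 6: add NC@92 -> ring=[7:NA,40:NB,92:NC]
Op 7: add ND@66 -> ring=[7:NA,40:NB,66:ND,92:NC]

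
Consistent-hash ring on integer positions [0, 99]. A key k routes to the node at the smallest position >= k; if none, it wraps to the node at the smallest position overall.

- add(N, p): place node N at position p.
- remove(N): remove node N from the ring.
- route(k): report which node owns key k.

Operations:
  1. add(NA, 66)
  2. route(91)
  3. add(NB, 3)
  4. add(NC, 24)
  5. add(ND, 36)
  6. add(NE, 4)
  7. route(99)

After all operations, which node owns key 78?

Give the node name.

Answer: NB

Derivation:
Op 1: add NA@66 -> ring=[66:NA]
Op 2: route key 91: none >= 91, wrap to smallest pos 66 -> NA
Op 3: add NB@3 -> ring=[3:NB,66:NA]
Op 4: add NC@24 -> ring=[3:NB,24:NC,66:NA]
Op 5: add ND@36 -> ring=[3:NB,24:NC,36:ND,66:NA]
Op 6: add NE@4 -> ring=[3:NB,4:NE,24:NC,36:ND,66:NA]
Op 7: route key 99: none >= 99, wrap to smallest pos 3 -> NB
Final route key 78: none >= 78, wrap to smallest pos 3 -> NB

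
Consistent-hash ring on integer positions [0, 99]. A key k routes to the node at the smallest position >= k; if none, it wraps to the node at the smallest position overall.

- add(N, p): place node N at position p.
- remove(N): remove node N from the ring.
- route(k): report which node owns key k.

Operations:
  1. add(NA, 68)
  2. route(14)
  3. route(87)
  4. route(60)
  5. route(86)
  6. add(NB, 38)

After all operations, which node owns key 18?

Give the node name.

Op 1: add NA@68 -> ring=[68:NA]
Op 2: route key 14: smallest pos >= 14 is 68 -> NA
Op 3: route key 87: none >= 87, wrap to smallest pos 68 -> NA
Op 4: route key 60: smallest pos >= 60 is 68 -> NA
Op 5: route key 86: none >= 86, wrap to smallest pos 68 -> NA
Op 6: add NB@38 -> ring=[38:NB,68:NA]
Final route key 18: smallest pos >= 18 is 38 -> NB

Answer: NB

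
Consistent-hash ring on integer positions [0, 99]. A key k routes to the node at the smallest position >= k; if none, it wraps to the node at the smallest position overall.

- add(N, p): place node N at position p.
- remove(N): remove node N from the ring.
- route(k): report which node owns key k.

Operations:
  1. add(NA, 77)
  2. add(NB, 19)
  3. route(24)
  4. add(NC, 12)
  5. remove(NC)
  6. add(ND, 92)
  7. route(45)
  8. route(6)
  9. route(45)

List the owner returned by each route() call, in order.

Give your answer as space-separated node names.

Answer: NA NA NB NA

Derivation:
Op 1: add NA@77 -> ring=[77:NA]
Op 2: add NB@19 -> ring=[19:NB,77:NA]
Op 3: route key 24: smallest pos >= 24 is 77 -> NA
Op 4: add NC@12 -> ring=[12:NC,19:NB,77:NA]
Op 5: remove NC -> ring=[19:NB,77:NA]
Op 6: add ND@92 -> ring=[19:NB,77:NA,92:ND]
Op 7: route key 45: smallest pos >= 45 is 77 -> NA
Op 8: route key 6: smallest pos >= 6 is 19 -> NB
Op 9: route key 45: smallest pos >= 45 is 77 -> NA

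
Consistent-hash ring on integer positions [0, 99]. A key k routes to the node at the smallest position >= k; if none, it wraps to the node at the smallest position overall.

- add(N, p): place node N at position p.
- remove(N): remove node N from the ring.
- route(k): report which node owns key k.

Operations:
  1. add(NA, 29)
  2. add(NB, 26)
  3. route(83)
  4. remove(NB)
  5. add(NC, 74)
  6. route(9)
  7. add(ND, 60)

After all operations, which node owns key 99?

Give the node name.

Op 1: add NA@29 -> ring=[29:NA]
Op 2: add NB@26 -> ring=[26:NB,29:NA]
Op 3: route key 83: none >= 83, wrap to smallest pos 26 -> NB
Op 4: remove NB -> ring=[29:NA]
Op 5: add NC@74 -> ring=[29:NA,74:NC]
Op 6: route key 9: smallest pos >= 9 is 29 -> NA
Op 7: add ND@60 -> ring=[29:NA,60:ND,74:NC]
Final route key 99: none >= 99, wrap to smallest pos 29 -> NA

Answer: NA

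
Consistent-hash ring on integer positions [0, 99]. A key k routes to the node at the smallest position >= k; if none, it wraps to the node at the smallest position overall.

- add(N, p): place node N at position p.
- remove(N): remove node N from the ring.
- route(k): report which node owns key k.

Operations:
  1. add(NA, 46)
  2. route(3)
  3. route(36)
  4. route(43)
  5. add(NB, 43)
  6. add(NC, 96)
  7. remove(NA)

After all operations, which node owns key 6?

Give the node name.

Answer: NB

Derivation:
Op 1: add NA@46 -> ring=[46:NA]
Op 2: route key 3: smallest pos >= 3 is 46 -> NA
Op 3: route key 36: smallest pos >= 36 is 46 -> NA
Op 4: route key 43: smallest pos >= 43 is 46 -> NA
Op 5: add NB@43 -> ring=[43:NB,46:NA]
Op 6: add NC@96 -> ring=[43:NB,46:NA,96:NC]
Op 7: remove NA -> ring=[43:NB,96:NC]
Final route key 6: smallest pos >= 6 is 43 -> NB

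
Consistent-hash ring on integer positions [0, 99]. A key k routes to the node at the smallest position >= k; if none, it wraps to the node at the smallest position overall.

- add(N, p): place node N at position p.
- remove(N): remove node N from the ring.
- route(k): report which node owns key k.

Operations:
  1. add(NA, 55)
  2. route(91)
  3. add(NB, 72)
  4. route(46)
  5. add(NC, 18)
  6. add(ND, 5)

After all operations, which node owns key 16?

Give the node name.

Answer: NC

Derivation:
Op 1: add NA@55 -> ring=[55:NA]
Op 2: route key 91: none >= 91, wrap to smallest pos 55 -> NA
Op 3: add NB@72 -> ring=[55:NA,72:NB]
Op 4: route key 46: smallest pos >= 46 is 55 -> NA
Op 5: add NC@18 -> ring=[18:NC,55:NA,72:NB]
Op 6: add ND@5 -> ring=[5:ND,18:NC,55:NA,72:NB]
Final route key 16: smallest pos >= 16 is 18 -> NC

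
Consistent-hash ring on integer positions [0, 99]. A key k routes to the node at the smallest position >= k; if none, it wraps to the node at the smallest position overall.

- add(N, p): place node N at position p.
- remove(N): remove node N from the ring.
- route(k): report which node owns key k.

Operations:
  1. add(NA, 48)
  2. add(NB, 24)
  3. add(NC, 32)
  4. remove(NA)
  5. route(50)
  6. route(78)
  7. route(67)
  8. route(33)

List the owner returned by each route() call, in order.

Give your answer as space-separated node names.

Op 1: add NA@48 -> ring=[48:NA]
Op 2: add NB@24 -> ring=[24:NB,48:NA]
Op 3: add NC@32 -> ring=[24:NB,32:NC,48:NA]
Op 4: remove NA -> ring=[24:NB,32:NC]
Op 5: route key 50: none >= 50, wrap to smallest pos 24 -> NB
Op 6: route key 78: none >= 78, wrap to smallest pos 24 -> NB
Op 7: route key 67: none >= 67, wrap to smallest pos 24 -> NB
Op 8: route key 33: none >= 33, wrap to smallest pos 24 -> NB

Answer: NB NB NB NB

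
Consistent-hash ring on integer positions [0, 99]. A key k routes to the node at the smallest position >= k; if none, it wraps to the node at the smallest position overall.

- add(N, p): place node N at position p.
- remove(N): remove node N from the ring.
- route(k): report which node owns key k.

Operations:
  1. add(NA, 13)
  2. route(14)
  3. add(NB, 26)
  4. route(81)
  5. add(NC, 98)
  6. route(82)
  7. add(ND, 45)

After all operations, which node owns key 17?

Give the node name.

Op 1: add NA@13 -> ring=[13:NA]
Op 2: route key 14: none >= 14, wrap to smallest pos 13 -> NA
Op 3: add NB@26 -> ring=[13:NA,26:NB]
Op 4: route key 81: none >= 81, wrap to smallest pos 13 -> NA
Op 5: add NC@98 -> ring=[13:NA,26:NB,98:NC]
Op 6: route key 82: smallest pos >= 82 is 98 -> NC
Op 7: add ND@45 -> ring=[13:NA,26:NB,45:ND,98:NC]
Final route key 17: smallest pos >= 17 is 26 -> NB

Answer: NB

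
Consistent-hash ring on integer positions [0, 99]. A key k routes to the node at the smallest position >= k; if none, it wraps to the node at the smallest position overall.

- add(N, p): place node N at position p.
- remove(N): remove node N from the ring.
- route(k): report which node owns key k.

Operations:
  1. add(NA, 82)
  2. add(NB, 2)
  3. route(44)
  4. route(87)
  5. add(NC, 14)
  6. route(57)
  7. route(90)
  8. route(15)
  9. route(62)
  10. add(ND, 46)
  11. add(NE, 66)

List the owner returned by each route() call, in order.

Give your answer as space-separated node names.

Answer: NA NB NA NB NA NA

Derivation:
Op 1: add NA@82 -> ring=[82:NA]
Op 2: add NB@2 -> ring=[2:NB,82:NA]
Op 3: route key 44: smallest pos >= 44 is 82 -> NA
Op 4: route key 87: none >= 87, wrap to smallest pos 2 -> NB
Op 5: add NC@14 -> ring=[2:NB,14:NC,82:NA]
Op 6: route key 57: smallest pos >= 57 is 82 -> NA
Op 7: route key 90: none >= 90, wrap to smallest pos 2 -> NB
Op 8: route key 15: smallest pos >= 15 is 82 -> NA
Op 9: route key 62: smallest pos >= 62 is 82 -> NA
Op 10: add ND@46 -> ring=[2:NB,14:NC,46:ND,82:NA]
Op 11: add NE@66 -> ring=[2:NB,14:NC,46:ND,66:NE,82:NA]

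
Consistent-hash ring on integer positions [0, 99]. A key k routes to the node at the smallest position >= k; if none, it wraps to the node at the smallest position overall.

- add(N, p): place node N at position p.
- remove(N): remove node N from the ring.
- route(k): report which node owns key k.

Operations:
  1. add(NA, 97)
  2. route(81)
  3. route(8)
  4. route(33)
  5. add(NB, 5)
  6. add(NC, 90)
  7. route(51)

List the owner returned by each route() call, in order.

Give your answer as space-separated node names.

Answer: NA NA NA NC

Derivation:
Op 1: add NA@97 -> ring=[97:NA]
Op 2: route key 81: smallest pos >= 81 is 97 -> NA
Op 3: route key 8: smallest pos >= 8 is 97 -> NA
Op 4: route key 33: smallest pos >= 33 is 97 -> NA
Op 5: add NB@5 -> ring=[5:NB,97:NA]
Op 6: add NC@90 -> ring=[5:NB,90:NC,97:NA]
Op 7: route key 51: smallest pos >= 51 is 90 -> NC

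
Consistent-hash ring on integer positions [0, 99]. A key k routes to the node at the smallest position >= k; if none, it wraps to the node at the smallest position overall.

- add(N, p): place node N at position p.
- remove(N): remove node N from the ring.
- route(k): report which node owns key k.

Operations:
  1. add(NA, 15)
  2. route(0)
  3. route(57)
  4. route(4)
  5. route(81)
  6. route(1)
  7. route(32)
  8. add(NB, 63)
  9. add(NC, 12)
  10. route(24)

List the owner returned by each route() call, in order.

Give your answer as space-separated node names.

Op 1: add NA@15 -> ring=[15:NA]
Op 2: route key 0: smallest pos >= 0 is 15 -> NA
Op 3: route key 57: none >= 57, wrap to smallest pos 15 -> NA
Op 4: route key 4: smallest pos >= 4 is 15 -> NA
Op 5: route key 81: none >= 81, wrap to smallest pos 15 -> NA
Op 6: route key 1: smallest pos >= 1 is 15 -> NA
Op 7: route key 32: none >= 32, wrap to smallest pos 15 -> NA
Op 8: add NB@63 -> ring=[15:NA,63:NB]
Op 9: add NC@12 -> ring=[12:NC,15:NA,63:NB]
Op 10: route key 24: smallest pos >= 24 is 63 -> NB

Answer: NA NA NA NA NA NA NB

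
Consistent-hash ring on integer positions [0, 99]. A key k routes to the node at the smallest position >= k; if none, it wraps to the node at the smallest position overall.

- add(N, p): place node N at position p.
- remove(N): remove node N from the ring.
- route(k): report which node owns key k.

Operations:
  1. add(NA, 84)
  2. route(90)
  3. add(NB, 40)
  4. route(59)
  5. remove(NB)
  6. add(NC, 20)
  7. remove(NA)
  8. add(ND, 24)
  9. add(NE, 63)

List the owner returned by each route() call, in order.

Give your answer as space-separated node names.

Answer: NA NA

Derivation:
Op 1: add NA@84 -> ring=[84:NA]
Op 2: route key 90: none >= 90, wrap to smallest pos 84 -> NA
Op 3: add NB@40 -> ring=[40:NB,84:NA]
Op 4: route key 59: smallest pos >= 59 is 84 -> NA
Op 5: remove NB -> ring=[84:NA]
Op 6: add NC@20 -> ring=[20:NC,84:NA]
Op 7: remove NA -> ring=[20:NC]
Op 8: add ND@24 -> ring=[20:NC,24:ND]
Op 9: add NE@63 -> ring=[20:NC,24:ND,63:NE]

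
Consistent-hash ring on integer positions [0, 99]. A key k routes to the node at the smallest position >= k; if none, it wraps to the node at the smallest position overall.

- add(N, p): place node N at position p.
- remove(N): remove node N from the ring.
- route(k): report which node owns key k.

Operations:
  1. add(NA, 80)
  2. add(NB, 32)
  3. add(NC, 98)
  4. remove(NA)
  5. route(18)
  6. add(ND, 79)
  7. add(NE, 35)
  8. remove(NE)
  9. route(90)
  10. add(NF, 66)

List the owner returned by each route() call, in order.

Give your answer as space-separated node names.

Op 1: add NA@80 -> ring=[80:NA]
Op 2: add NB@32 -> ring=[32:NB,80:NA]
Op 3: add NC@98 -> ring=[32:NB,80:NA,98:NC]
Op 4: remove NA -> ring=[32:NB,98:NC]
Op 5: route key 18: smallest pos >= 18 is 32 -> NB
Op 6: add ND@79 -> ring=[32:NB,79:ND,98:NC]
Op 7: add NE@35 -> ring=[32:NB,35:NE,79:ND,98:NC]
Op 8: remove NE -> ring=[32:NB,79:ND,98:NC]
Op 9: route key 90: smallest pos >= 90 is 98 -> NC
Op 10: add NF@66 -> ring=[32:NB,66:NF,79:ND,98:NC]

Answer: NB NC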